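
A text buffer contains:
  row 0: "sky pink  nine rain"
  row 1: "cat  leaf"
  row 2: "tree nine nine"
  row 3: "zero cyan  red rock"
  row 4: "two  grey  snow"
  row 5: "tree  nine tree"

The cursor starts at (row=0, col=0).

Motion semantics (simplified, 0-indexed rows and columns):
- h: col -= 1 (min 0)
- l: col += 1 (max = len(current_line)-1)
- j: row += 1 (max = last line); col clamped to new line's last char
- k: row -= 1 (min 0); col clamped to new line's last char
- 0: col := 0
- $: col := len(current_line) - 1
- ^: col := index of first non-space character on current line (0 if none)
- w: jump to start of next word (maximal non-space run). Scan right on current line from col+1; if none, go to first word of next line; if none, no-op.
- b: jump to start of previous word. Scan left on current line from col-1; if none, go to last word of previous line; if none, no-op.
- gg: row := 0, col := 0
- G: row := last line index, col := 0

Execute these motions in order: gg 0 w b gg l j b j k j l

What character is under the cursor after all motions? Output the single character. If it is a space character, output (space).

After 1 (gg): row=0 col=0 char='s'
After 2 (0): row=0 col=0 char='s'
After 3 (w): row=0 col=4 char='p'
After 4 (b): row=0 col=0 char='s'
After 5 (gg): row=0 col=0 char='s'
After 6 (l): row=0 col=1 char='k'
After 7 (j): row=1 col=1 char='a'
After 8 (b): row=1 col=0 char='c'
After 9 (j): row=2 col=0 char='t'
After 10 (k): row=1 col=0 char='c'
After 11 (j): row=2 col=0 char='t'
After 12 (l): row=2 col=1 char='r'

Answer: r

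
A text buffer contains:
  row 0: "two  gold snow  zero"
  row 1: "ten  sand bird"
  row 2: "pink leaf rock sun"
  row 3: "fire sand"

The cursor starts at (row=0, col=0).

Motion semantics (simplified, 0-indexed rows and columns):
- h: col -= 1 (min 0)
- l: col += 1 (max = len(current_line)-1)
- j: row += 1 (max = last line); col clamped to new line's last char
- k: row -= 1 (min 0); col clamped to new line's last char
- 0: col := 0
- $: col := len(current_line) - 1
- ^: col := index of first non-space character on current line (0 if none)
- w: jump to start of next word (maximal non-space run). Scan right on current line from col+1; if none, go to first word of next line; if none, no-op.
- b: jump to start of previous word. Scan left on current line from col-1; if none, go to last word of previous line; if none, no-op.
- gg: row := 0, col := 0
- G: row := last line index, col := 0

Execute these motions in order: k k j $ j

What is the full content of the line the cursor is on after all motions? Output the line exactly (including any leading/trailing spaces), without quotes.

Answer: pink leaf rock sun

Derivation:
After 1 (k): row=0 col=0 char='t'
After 2 (k): row=0 col=0 char='t'
After 3 (j): row=1 col=0 char='t'
After 4 ($): row=1 col=13 char='d'
After 5 (j): row=2 col=13 char='k'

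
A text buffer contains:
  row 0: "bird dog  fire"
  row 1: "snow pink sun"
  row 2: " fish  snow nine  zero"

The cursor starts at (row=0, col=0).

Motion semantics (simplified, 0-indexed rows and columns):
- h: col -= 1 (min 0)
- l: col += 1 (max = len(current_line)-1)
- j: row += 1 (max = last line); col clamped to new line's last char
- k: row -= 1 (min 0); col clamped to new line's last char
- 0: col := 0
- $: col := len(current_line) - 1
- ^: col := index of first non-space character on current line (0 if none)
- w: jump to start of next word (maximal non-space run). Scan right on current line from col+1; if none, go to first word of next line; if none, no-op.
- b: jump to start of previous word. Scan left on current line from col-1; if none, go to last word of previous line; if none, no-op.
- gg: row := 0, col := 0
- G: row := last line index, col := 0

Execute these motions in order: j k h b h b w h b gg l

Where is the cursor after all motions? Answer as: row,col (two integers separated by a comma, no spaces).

Answer: 0,1

Derivation:
After 1 (j): row=1 col=0 char='s'
After 2 (k): row=0 col=0 char='b'
After 3 (h): row=0 col=0 char='b'
After 4 (b): row=0 col=0 char='b'
After 5 (h): row=0 col=0 char='b'
After 6 (b): row=0 col=0 char='b'
After 7 (w): row=0 col=5 char='d'
After 8 (h): row=0 col=4 char='_'
After 9 (b): row=0 col=0 char='b'
After 10 (gg): row=0 col=0 char='b'
After 11 (l): row=0 col=1 char='i'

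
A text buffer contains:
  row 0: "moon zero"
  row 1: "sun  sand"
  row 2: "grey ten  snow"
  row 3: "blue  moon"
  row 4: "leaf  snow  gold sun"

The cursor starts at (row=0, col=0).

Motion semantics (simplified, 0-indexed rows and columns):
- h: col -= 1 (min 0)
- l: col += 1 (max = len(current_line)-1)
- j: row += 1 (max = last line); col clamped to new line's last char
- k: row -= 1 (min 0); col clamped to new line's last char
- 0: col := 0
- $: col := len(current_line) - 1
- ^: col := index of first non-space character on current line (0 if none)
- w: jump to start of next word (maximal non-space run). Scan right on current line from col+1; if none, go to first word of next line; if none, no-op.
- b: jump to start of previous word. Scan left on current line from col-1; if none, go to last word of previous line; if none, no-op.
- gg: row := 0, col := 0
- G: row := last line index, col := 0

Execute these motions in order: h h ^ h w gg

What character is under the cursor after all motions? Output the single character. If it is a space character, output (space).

Answer: m

Derivation:
After 1 (h): row=0 col=0 char='m'
After 2 (h): row=0 col=0 char='m'
After 3 (^): row=0 col=0 char='m'
After 4 (h): row=0 col=0 char='m'
After 5 (w): row=0 col=5 char='z'
After 6 (gg): row=0 col=0 char='m'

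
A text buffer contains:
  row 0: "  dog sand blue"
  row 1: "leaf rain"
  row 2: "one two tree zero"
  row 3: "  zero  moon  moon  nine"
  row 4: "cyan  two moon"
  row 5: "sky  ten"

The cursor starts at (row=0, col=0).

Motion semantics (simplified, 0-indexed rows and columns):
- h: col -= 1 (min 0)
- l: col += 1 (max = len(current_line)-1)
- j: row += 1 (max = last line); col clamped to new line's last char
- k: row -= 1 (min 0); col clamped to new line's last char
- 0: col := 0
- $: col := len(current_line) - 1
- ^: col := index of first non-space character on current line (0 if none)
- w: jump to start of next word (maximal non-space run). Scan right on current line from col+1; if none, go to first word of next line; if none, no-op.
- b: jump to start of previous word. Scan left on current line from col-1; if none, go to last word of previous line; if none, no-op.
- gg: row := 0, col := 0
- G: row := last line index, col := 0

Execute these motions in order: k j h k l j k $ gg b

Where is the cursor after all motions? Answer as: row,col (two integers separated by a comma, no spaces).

Answer: 0,0

Derivation:
After 1 (k): row=0 col=0 char='_'
After 2 (j): row=1 col=0 char='l'
After 3 (h): row=1 col=0 char='l'
After 4 (k): row=0 col=0 char='_'
After 5 (l): row=0 col=1 char='_'
After 6 (j): row=1 col=1 char='e'
After 7 (k): row=0 col=1 char='_'
After 8 ($): row=0 col=14 char='e'
After 9 (gg): row=0 col=0 char='_'
After 10 (b): row=0 col=0 char='_'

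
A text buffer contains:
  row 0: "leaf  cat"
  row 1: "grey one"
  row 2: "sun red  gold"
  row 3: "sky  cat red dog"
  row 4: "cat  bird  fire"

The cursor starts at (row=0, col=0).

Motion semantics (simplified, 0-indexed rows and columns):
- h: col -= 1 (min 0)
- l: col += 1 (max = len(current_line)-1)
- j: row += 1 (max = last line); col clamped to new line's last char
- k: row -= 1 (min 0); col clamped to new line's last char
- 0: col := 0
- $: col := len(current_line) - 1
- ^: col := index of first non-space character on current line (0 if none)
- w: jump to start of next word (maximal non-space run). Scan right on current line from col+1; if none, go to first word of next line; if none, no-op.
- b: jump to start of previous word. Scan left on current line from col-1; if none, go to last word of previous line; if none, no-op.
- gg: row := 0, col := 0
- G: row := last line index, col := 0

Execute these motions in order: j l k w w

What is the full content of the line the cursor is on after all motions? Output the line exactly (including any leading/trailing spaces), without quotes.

Answer: grey one

Derivation:
After 1 (j): row=1 col=0 char='g'
After 2 (l): row=1 col=1 char='r'
After 3 (k): row=0 col=1 char='e'
After 4 (w): row=0 col=6 char='c'
After 5 (w): row=1 col=0 char='g'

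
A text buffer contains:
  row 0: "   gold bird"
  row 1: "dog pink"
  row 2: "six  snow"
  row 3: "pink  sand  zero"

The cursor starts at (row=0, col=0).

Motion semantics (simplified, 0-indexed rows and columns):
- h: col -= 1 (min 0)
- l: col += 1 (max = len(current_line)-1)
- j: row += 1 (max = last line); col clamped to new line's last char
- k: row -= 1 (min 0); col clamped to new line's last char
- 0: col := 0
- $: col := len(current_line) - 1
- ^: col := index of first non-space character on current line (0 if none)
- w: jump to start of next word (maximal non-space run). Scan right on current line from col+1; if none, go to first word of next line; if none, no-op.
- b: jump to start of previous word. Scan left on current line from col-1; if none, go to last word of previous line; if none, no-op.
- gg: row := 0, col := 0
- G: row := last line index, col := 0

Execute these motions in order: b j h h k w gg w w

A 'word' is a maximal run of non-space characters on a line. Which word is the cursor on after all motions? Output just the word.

Answer: bird

Derivation:
After 1 (b): row=0 col=0 char='_'
After 2 (j): row=1 col=0 char='d'
After 3 (h): row=1 col=0 char='d'
After 4 (h): row=1 col=0 char='d'
After 5 (k): row=0 col=0 char='_'
After 6 (w): row=0 col=3 char='g'
After 7 (gg): row=0 col=0 char='_'
After 8 (w): row=0 col=3 char='g'
After 9 (w): row=0 col=8 char='b'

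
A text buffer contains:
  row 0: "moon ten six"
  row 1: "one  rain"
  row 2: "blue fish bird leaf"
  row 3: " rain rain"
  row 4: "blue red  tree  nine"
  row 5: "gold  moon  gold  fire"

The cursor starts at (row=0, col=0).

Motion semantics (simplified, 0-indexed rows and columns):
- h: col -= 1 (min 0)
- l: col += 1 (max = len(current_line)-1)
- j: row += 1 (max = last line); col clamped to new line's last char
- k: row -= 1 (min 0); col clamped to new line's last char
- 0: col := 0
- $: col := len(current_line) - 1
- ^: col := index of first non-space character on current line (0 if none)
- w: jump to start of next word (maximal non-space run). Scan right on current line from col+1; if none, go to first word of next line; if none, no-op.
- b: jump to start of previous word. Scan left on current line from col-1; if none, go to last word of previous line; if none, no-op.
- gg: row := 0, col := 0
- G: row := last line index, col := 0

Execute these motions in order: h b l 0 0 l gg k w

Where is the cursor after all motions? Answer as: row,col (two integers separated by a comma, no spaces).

After 1 (h): row=0 col=0 char='m'
After 2 (b): row=0 col=0 char='m'
After 3 (l): row=0 col=1 char='o'
After 4 (0): row=0 col=0 char='m'
After 5 (0): row=0 col=0 char='m'
After 6 (l): row=0 col=1 char='o'
After 7 (gg): row=0 col=0 char='m'
After 8 (k): row=0 col=0 char='m'
After 9 (w): row=0 col=5 char='t'

Answer: 0,5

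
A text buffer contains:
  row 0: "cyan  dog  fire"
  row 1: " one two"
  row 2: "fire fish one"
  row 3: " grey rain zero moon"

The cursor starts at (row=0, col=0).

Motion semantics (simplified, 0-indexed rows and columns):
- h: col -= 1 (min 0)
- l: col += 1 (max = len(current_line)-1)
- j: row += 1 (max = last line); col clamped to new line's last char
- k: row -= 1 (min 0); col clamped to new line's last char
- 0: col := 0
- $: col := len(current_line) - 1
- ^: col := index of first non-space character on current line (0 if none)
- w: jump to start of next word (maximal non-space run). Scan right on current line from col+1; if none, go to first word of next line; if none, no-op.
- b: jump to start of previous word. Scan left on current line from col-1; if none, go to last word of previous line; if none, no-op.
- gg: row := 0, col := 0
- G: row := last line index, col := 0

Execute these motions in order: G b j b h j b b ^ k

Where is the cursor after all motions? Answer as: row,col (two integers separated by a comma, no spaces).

After 1 (G): row=3 col=0 char='_'
After 2 (b): row=2 col=10 char='o'
After 3 (j): row=3 col=10 char='_'
After 4 (b): row=3 col=6 char='r'
After 5 (h): row=3 col=5 char='_'
After 6 (j): row=3 col=5 char='_'
After 7 (b): row=3 col=1 char='g'
After 8 (b): row=2 col=10 char='o'
After 9 (^): row=2 col=0 char='f'
After 10 (k): row=1 col=0 char='_'

Answer: 1,0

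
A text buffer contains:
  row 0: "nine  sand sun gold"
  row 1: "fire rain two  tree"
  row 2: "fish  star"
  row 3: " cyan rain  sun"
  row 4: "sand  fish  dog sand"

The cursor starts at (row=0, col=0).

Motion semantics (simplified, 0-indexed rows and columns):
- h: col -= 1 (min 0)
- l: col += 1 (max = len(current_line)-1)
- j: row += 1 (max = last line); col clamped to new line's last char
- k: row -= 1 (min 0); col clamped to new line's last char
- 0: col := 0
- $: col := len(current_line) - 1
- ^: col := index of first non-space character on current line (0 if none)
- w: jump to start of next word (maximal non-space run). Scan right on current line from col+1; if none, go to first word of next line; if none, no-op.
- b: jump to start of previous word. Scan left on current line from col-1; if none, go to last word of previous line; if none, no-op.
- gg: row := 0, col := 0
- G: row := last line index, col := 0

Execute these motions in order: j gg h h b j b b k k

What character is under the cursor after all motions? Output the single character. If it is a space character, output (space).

Answer: s

Derivation:
After 1 (j): row=1 col=0 char='f'
After 2 (gg): row=0 col=0 char='n'
After 3 (h): row=0 col=0 char='n'
After 4 (h): row=0 col=0 char='n'
After 5 (b): row=0 col=0 char='n'
After 6 (j): row=1 col=0 char='f'
After 7 (b): row=0 col=15 char='g'
After 8 (b): row=0 col=11 char='s'
After 9 (k): row=0 col=11 char='s'
After 10 (k): row=0 col=11 char='s'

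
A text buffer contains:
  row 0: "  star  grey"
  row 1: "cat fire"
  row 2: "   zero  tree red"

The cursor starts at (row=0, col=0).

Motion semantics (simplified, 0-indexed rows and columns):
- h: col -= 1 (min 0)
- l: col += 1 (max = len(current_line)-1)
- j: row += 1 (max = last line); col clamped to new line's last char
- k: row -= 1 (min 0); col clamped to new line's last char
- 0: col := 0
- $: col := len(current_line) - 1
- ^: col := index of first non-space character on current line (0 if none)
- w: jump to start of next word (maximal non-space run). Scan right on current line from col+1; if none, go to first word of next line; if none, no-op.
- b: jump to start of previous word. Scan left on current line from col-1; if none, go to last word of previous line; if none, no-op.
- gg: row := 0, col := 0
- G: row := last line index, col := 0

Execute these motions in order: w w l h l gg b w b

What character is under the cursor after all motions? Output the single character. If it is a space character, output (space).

After 1 (w): row=0 col=2 char='s'
After 2 (w): row=0 col=8 char='g'
After 3 (l): row=0 col=9 char='r'
After 4 (h): row=0 col=8 char='g'
After 5 (l): row=0 col=9 char='r'
After 6 (gg): row=0 col=0 char='_'
After 7 (b): row=0 col=0 char='_'
After 8 (w): row=0 col=2 char='s'
After 9 (b): row=0 col=2 char='s'

Answer: s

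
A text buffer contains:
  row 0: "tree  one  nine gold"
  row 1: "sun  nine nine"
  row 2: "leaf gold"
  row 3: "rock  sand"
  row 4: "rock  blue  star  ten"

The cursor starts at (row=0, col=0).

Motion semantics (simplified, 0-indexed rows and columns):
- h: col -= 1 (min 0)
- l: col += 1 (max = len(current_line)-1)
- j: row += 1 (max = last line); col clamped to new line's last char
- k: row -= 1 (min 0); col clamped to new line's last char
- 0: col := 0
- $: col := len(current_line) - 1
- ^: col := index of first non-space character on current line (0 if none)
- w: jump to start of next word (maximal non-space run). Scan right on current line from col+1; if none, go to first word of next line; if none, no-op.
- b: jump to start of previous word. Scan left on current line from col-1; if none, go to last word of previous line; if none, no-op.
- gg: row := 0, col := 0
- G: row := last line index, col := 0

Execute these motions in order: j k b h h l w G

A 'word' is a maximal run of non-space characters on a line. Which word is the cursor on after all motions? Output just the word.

Answer: rock

Derivation:
After 1 (j): row=1 col=0 char='s'
After 2 (k): row=0 col=0 char='t'
After 3 (b): row=0 col=0 char='t'
After 4 (h): row=0 col=0 char='t'
After 5 (h): row=0 col=0 char='t'
After 6 (l): row=0 col=1 char='r'
After 7 (w): row=0 col=6 char='o'
After 8 (G): row=4 col=0 char='r'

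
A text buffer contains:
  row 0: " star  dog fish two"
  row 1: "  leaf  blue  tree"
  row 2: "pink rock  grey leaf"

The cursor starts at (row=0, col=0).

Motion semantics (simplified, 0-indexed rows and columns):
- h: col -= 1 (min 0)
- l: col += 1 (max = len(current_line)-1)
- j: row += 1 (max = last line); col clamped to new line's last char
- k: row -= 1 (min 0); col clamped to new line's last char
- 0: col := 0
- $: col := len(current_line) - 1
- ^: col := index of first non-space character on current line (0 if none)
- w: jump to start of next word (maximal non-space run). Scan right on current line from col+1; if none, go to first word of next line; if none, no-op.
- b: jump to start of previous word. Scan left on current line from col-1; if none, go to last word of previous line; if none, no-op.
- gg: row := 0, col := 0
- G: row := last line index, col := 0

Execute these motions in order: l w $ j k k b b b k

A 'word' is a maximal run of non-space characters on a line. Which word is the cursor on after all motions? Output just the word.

After 1 (l): row=0 col=1 char='s'
After 2 (w): row=0 col=7 char='d'
After 3 ($): row=0 col=18 char='o'
After 4 (j): row=1 col=17 char='e'
After 5 (k): row=0 col=17 char='w'
After 6 (k): row=0 col=17 char='w'
After 7 (b): row=0 col=16 char='t'
After 8 (b): row=0 col=11 char='f'
After 9 (b): row=0 col=7 char='d'
After 10 (k): row=0 col=7 char='d'

Answer: dog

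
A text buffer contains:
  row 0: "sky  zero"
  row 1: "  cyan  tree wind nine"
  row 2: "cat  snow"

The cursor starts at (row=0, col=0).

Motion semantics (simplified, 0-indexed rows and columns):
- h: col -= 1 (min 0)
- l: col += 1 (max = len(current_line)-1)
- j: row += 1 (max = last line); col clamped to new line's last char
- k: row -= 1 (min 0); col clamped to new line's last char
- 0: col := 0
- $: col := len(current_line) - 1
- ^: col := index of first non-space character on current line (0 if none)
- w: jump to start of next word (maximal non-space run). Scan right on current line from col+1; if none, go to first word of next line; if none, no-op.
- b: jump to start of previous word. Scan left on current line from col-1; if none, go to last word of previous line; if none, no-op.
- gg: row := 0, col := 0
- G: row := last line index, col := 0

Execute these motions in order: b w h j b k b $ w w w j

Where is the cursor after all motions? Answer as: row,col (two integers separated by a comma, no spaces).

Answer: 2,8

Derivation:
After 1 (b): row=0 col=0 char='s'
After 2 (w): row=0 col=5 char='z'
After 3 (h): row=0 col=4 char='_'
After 4 (j): row=1 col=4 char='a'
After 5 (b): row=1 col=2 char='c'
After 6 (k): row=0 col=2 char='y'
After 7 (b): row=0 col=0 char='s'
After 8 ($): row=0 col=8 char='o'
After 9 (w): row=1 col=2 char='c'
After 10 (w): row=1 col=8 char='t'
After 11 (w): row=1 col=13 char='w'
After 12 (j): row=2 col=8 char='w'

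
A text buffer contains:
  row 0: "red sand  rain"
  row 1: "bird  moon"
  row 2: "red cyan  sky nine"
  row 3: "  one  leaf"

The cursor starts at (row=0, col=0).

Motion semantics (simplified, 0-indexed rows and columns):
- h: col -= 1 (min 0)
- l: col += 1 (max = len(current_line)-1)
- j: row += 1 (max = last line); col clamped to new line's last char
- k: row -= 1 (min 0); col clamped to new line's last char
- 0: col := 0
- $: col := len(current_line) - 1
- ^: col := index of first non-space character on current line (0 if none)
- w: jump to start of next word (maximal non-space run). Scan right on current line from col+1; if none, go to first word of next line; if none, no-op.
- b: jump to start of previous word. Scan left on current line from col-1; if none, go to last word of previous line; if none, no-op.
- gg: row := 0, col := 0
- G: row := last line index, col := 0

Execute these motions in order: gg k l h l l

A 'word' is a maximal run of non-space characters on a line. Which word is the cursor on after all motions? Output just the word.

After 1 (gg): row=0 col=0 char='r'
After 2 (k): row=0 col=0 char='r'
After 3 (l): row=0 col=1 char='e'
After 4 (h): row=0 col=0 char='r'
After 5 (l): row=0 col=1 char='e'
After 6 (l): row=0 col=2 char='d'

Answer: red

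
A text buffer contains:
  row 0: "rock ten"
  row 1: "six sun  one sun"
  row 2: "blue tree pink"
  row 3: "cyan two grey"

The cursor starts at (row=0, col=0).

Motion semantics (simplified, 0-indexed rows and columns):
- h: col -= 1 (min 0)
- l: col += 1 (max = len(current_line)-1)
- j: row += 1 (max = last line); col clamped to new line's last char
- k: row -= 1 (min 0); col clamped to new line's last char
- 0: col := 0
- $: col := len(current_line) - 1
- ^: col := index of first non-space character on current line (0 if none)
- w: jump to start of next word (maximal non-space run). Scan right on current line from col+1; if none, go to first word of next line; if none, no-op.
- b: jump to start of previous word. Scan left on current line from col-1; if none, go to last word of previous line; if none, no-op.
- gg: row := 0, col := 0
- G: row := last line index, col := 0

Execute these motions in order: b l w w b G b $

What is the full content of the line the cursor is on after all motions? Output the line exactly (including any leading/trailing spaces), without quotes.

Answer: blue tree pink

Derivation:
After 1 (b): row=0 col=0 char='r'
After 2 (l): row=0 col=1 char='o'
After 3 (w): row=0 col=5 char='t'
After 4 (w): row=1 col=0 char='s'
After 5 (b): row=0 col=5 char='t'
After 6 (G): row=3 col=0 char='c'
After 7 (b): row=2 col=10 char='p'
After 8 ($): row=2 col=13 char='k'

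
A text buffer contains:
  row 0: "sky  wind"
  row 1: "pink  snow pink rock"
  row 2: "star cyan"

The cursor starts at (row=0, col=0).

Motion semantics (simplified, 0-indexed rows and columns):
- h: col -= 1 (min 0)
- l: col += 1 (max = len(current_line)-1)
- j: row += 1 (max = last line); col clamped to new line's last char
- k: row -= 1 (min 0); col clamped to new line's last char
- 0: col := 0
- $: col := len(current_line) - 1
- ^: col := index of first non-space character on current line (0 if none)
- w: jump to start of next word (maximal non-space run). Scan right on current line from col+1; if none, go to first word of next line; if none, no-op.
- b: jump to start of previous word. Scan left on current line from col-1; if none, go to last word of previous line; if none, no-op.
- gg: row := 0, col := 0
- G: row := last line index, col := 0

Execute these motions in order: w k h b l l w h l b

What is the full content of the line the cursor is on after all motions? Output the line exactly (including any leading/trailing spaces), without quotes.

Answer: sky  wind

Derivation:
After 1 (w): row=0 col=5 char='w'
After 2 (k): row=0 col=5 char='w'
After 3 (h): row=0 col=4 char='_'
After 4 (b): row=0 col=0 char='s'
After 5 (l): row=0 col=1 char='k'
After 6 (l): row=0 col=2 char='y'
After 7 (w): row=0 col=5 char='w'
After 8 (h): row=0 col=4 char='_'
After 9 (l): row=0 col=5 char='w'
After 10 (b): row=0 col=0 char='s'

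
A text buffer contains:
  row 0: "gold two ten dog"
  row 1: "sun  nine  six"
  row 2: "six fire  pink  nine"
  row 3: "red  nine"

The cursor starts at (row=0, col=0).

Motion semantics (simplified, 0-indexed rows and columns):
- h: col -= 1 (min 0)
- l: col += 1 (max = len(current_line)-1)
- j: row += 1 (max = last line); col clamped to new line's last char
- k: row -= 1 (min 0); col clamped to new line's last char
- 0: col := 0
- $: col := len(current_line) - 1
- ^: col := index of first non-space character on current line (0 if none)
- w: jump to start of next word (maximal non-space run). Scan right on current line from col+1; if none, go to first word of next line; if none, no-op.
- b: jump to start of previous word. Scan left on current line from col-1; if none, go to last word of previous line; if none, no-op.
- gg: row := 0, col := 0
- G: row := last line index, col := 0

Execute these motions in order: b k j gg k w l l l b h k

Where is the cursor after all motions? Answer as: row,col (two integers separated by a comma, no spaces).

Answer: 0,4

Derivation:
After 1 (b): row=0 col=0 char='g'
After 2 (k): row=0 col=0 char='g'
After 3 (j): row=1 col=0 char='s'
After 4 (gg): row=0 col=0 char='g'
After 5 (k): row=0 col=0 char='g'
After 6 (w): row=0 col=5 char='t'
After 7 (l): row=0 col=6 char='w'
After 8 (l): row=0 col=7 char='o'
After 9 (l): row=0 col=8 char='_'
After 10 (b): row=0 col=5 char='t'
After 11 (h): row=0 col=4 char='_'
After 12 (k): row=0 col=4 char='_'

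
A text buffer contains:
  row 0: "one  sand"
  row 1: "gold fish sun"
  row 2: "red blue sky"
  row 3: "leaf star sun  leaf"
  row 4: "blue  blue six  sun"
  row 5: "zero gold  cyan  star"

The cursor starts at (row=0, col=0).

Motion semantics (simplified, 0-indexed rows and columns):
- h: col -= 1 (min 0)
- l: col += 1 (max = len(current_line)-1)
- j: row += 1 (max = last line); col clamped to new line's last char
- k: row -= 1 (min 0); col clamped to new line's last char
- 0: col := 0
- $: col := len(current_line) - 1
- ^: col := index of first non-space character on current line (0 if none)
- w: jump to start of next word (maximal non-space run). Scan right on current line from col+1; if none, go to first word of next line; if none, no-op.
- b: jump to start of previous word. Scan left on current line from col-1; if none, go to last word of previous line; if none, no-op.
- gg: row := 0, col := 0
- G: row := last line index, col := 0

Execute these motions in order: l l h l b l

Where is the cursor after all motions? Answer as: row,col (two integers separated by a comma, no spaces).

After 1 (l): row=0 col=1 char='n'
After 2 (l): row=0 col=2 char='e'
After 3 (h): row=0 col=1 char='n'
After 4 (l): row=0 col=2 char='e'
After 5 (b): row=0 col=0 char='o'
After 6 (l): row=0 col=1 char='n'

Answer: 0,1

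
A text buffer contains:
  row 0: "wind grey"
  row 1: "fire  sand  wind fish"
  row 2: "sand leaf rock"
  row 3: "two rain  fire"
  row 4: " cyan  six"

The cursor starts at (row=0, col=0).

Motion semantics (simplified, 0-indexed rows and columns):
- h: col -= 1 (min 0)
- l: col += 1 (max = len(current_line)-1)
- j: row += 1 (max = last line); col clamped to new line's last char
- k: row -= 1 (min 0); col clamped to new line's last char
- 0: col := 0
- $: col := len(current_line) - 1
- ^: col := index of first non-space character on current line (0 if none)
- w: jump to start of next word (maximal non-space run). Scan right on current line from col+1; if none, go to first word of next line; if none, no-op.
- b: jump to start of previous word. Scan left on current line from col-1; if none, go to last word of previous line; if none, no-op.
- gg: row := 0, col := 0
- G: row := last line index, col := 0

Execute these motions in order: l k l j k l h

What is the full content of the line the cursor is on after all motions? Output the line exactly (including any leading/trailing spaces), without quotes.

After 1 (l): row=0 col=1 char='i'
After 2 (k): row=0 col=1 char='i'
After 3 (l): row=0 col=2 char='n'
After 4 (j): row=1 col=2 char='r'
After 5 (k): row=0 col=2 char='n'
After 6 (l): row=0 col=3 char='d'
After 7 (h): row=0 col=2 char='n'

Answer: wind grey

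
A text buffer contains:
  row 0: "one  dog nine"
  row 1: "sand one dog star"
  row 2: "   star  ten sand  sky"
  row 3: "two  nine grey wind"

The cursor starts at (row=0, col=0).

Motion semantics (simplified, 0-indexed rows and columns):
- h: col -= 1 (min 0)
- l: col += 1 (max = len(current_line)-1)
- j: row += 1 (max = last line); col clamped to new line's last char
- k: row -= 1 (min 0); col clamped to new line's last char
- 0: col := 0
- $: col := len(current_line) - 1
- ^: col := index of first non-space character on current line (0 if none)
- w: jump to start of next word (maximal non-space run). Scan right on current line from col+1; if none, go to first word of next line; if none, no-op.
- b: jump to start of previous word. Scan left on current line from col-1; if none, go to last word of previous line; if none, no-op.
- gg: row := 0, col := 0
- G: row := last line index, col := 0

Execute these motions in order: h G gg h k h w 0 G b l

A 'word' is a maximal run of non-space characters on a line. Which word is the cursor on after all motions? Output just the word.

Answer: sky

Derivation:
After 1 (h): row=0 col=0 char='o'
After 2 (G): row=3 col=0 char='t'
After 3 (gg): row=0 col=0 char='o'
After 4 (h): row=0 col=0 char='o'
After 5 (k): row=0 col=0 char='o'
After 6 (h): row=0 col=0 char='o'
After 7 (w): row=0 col=5 char='d'
After 8 (0): row=0 col=0 char='o'
After 9 (G): row=3 col=0 char='t'
After 10 (b): row=2 col=19 char='s'
After 11 (l): row=2 col=20 char='k'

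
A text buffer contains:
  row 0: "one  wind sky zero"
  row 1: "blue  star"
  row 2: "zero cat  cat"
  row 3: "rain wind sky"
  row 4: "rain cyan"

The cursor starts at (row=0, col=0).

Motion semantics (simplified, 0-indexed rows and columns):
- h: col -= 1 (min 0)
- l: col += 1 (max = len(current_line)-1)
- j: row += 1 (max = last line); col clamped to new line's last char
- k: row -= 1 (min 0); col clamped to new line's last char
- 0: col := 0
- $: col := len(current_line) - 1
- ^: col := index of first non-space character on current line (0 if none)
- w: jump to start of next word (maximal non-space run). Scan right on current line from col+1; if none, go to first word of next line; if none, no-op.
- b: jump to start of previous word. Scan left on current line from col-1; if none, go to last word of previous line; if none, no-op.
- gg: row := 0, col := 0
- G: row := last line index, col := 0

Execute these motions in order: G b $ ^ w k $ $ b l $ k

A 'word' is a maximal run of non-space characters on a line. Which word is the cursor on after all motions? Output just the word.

Answer: star

Derivation:
After 1 (G): row=4 col=0 char='r'
After 2 (b): row=3 col=10 char='s'
After 3 ($): row=3 col=12 char='y'
After 4 (^): row=3 col=0 char='r'
After 5 (w): row=3 col=5 char='w'
After 6 (k): row=2 col=5 char='c'
After 7 ($): row=2 col=12 char='t'
After 8 ($): row=2 col=12 char='t'
After 9 (b): row=2 col=10 char='c'
After 10 (l): row=2 col=11 char='a'
After 11 ($): row=2 col=12 char='t'
After 12 (k): row=1 col=9 char='r'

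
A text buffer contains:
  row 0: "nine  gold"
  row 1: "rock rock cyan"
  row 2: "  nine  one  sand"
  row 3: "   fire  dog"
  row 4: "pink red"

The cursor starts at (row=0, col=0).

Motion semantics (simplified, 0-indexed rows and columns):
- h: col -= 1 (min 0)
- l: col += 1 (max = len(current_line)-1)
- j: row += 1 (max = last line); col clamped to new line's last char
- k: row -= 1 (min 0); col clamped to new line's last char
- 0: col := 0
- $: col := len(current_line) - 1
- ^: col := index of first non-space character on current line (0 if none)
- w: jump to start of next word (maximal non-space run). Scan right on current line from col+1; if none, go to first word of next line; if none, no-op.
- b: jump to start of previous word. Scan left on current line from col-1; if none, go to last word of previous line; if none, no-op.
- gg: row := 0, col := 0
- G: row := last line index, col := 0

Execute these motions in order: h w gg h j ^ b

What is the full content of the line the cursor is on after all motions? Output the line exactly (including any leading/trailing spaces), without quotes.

Answer: nine  gold

Derivation:
After 1 (h): row=0 col=0 char='n'
After 2 (w): row=0 col=6 char='g'
After 3 (gg): row=0 col=0 char='n'
After 4 (h): row=0 col=0 char='n'
After 5 (j): row=1 col=0 char='r'
After 6 (^): row=1 col=0 char='r'
After 7 (b): row=0 col=6 char='g'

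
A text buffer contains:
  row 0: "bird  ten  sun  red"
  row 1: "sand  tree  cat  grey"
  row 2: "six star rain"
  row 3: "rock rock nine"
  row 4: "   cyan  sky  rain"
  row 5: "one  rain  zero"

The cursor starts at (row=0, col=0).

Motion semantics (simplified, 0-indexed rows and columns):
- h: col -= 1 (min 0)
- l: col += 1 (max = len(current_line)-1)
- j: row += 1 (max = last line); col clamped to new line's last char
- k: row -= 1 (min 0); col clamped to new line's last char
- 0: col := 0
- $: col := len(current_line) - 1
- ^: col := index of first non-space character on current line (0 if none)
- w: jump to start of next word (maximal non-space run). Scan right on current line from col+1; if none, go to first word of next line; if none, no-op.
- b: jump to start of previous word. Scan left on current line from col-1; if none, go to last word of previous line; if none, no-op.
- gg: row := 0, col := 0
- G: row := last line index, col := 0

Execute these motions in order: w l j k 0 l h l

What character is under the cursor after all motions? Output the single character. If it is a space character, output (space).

After 1 (w): row=0 col=6 char='t'
After 2 (l): row=0 col=7 char='e'
After 3 (j): row=1 col=7 char='r'
After 4 (k): row=0 col=7 char='e'
After 5 (0): row=0 col=0 char='b'
After 6 (l): row=0 col=1 char='i'
After 7 (h): row=0 col=0 char='b'
After 8 (l): row=0 col=1 char='i'

Answer: i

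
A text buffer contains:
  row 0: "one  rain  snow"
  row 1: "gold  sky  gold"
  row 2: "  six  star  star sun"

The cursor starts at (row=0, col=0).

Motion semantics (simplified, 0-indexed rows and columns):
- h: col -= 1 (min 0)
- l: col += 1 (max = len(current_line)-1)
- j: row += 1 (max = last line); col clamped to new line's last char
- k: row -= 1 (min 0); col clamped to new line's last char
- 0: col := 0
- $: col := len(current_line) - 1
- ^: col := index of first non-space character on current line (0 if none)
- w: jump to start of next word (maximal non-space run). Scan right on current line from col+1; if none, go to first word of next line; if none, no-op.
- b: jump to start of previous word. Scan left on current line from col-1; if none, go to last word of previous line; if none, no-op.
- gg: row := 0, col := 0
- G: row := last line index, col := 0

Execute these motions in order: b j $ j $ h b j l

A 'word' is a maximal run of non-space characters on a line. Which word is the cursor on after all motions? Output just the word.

Answer: sun

Derivation:
After 1 (b): row=0 col=0 char='o'
After 2 (j): row=1 col=0 char='g'
After 3 ($): row=1 col=14 char='d'
After 4 (j): row=2 col=14 char='t'
After 5 ($): row=2 col=20 char='n'
After 6 (h): row=2 col=19 char='u'
After 7 (b): row=2 col=18 char='s'
After 8 (j): row=2 col=18 char='s'
After 9 (l): row=2 col=19 char='u'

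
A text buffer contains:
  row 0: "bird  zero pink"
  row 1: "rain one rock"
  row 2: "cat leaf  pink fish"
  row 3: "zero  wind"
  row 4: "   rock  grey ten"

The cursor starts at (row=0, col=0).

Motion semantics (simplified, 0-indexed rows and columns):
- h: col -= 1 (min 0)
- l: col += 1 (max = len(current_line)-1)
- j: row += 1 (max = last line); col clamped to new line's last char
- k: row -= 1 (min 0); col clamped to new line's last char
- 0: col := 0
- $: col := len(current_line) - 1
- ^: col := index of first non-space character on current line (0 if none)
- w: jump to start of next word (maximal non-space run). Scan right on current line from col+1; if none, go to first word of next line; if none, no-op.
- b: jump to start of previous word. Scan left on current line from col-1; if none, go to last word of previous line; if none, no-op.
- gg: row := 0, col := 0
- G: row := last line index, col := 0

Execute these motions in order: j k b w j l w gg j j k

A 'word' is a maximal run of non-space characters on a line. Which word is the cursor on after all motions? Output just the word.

Answer: rain

Derivation:
After 1 (j): row=1 col=0 char='r'
After 2 (k): row=0 col=0 char='b'
After 3 (b): row=0 col=0 char='b'
After 4 (w): row=0 col=6 char='z'
After 5 (j): row=1 col=6 char='n'
After 6 (l): row=1 col=7 char='e'
After 7 (w): row=1 col=9 char='r'
After 8 (gg): row=0 col=0 char='b'
After 9 (j): row=1 col=0 char='r'
After 10 (j): row=2 col=0 char='c'
After 11 (k): row=1 col=0 char='r'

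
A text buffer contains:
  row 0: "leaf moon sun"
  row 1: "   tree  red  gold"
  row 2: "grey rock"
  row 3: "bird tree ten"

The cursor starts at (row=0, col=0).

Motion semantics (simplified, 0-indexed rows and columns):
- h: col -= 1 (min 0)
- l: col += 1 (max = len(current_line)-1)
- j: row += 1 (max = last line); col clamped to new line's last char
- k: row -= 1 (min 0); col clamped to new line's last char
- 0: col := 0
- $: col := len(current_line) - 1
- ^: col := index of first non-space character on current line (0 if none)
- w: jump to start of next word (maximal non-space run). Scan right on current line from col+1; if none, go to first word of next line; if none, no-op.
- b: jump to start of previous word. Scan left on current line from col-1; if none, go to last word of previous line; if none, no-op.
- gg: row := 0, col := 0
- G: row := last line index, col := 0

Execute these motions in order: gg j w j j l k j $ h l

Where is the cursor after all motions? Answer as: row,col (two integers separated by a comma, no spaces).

After 1 (gg): row=0 col=0 char='l'
After 2 (j): row=1 col=0 char='_'
After 3 (w): row=1 col=3 char='t'
After 4 (j): row=2 col=3 char='y'
After 5 (j): row=3 col=3 char='d'
After 6 (l): row=3 col=4 char='_'
After 7 (k): row=2 col=4 char='_'
After 8 (j): row=3 col=4 char='_'
After 9 ($): row=3 col=12 char='n'
After 10 (h): row=3 col=11 char='e'
After 11 (l): row=3 col=12 char='n'

Answer: 3,12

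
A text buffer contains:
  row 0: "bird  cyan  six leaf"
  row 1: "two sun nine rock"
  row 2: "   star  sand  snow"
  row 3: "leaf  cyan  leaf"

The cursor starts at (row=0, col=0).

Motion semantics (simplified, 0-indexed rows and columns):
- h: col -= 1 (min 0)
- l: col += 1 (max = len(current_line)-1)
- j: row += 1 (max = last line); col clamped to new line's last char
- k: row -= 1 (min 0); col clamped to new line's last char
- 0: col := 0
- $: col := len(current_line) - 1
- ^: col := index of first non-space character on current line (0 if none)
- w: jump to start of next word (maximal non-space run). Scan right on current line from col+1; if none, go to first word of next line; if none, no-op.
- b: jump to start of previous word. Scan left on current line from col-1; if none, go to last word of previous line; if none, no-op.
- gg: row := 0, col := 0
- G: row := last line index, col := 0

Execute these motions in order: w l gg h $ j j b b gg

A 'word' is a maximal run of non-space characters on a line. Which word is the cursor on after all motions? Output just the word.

Answer: bird

Derivation:
After 1 (w): row=0 col=6 char='c'
After 2 (l): row=0 col=7 char='y'
After 3 (gg): row=0 col=0 char='b'
After 4 (h): row=0 col=0 char='b'
After 5 ($): row=0 col=19 char='f'
After 6 (j): row=1 col=16 char='k'
After 7 (j): row=2 col=16 char='n'
After 8 (b): row=2 col=15 char='s'
After 9 (b): row=2 col=9 char='s'
After 10 (gg): row=0 col=0 char='b'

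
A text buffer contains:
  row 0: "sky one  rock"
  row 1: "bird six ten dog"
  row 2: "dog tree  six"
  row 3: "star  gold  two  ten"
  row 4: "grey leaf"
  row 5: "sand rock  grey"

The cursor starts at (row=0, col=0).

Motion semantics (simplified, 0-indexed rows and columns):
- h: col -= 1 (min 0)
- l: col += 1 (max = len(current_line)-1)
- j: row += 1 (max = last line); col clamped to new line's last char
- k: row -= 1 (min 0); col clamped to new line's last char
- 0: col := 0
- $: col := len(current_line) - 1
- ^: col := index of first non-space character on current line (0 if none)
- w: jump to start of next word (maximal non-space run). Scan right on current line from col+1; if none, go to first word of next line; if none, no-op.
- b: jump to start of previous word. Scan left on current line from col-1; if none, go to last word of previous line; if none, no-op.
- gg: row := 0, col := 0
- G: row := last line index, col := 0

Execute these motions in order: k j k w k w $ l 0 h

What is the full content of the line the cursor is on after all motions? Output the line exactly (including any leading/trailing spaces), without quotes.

Answer: sky one  rock

Derivation:
After 1 (k): row=0 col=0 char='s'
After 2 (j): row=1 col=0 char='b'
After 3 (k): row=0 col=0 char='s'
After 4 (w): row=0 col=4 char='o'
After 5 (k): row=0 col=4 char='o'
After 6 (w): row=0 col=9 char='r'
After 7 ($): row=0 col=12 char='k'
After 8 (l): row=0 col=12 char='k'
After 9 (0): row=0 col=0 char='s'
After 10 (h): row=0 col=0 char='s'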